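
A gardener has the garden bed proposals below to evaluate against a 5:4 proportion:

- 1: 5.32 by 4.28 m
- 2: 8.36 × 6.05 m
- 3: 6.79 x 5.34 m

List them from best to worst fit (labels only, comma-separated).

1, 3, 2

1: 5.32/4.28 ≈ 1.243 → |1.243 − 1.250| = 0.007
2: 8.36/6.05 ≈ 1.382 → |1.382 − 1.250| = 0.132
3: 6.79/5.34 ≈ 1.272 → |1.272 − 1.250| = 0.022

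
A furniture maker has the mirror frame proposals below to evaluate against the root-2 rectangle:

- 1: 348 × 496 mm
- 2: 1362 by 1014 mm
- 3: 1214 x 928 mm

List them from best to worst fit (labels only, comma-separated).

1, 2, 3

Ratios: 1 = 496 / 348 ≈ 1.425; 2 = 1362 / 1014 ≈ 1.343; 3 = 1214 / 928 ≈ 1.308.
|Δ from 1.414|: 1 0.011; 2 0.071; 3 0.106.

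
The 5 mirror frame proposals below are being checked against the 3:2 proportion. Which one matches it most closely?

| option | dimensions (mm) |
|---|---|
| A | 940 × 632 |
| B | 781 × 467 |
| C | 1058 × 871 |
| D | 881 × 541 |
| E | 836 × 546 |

Ratios (long/short): A ≈ 1.487; B ≈ 1.672; C ≈ 1.215; D ≈ 1.628; E ≈ 1.531.
3:2 ≈ 1.500; option A is nearest (Δ 0.013).

A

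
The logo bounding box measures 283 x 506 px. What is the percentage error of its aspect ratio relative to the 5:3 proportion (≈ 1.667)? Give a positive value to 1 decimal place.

7.3%

Ratio = 506 / 283 ≈ 1.7880.
Ideal 5:3 ≈ 1.6667. |1.7880 − 1.6667| / 1.6667 ≈ 7.28% → 7.3%.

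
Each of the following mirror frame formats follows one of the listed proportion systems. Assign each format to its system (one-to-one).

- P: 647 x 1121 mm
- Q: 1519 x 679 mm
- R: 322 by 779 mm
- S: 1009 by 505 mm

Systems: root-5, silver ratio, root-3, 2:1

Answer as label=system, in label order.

P = 1121/647 ≈ 1.733 → root-3 (1.732)
Q = 1519/679 ≈ 2.237 → root-5 (2.236)
R = 779/322 ≈ 2.419 → silver ratio (2.414)
S = 1009/505 ≈ 1.998 → 2:1 (2.000)

P=root-3, Q=root-5, R=silver ratio, S=2:1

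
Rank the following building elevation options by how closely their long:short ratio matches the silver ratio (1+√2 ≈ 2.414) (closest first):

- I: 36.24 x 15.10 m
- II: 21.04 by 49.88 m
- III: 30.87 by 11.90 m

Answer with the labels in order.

Ratios: I = 36.24 / 15.10 ≈ 2.400; II = 49.88 / 21.04 ≈ 2.371; III = 30.87 / 11.90 ≈ 2.594.
|Δ from 2.414|: I 0.014; II 0.043; III 0.180.

I, II, III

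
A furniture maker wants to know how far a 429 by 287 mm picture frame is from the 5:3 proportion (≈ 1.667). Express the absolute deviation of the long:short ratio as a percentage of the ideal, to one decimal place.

Ratio = 429 / 287 ≈ 1.4948.
Ideal 5:3 ≈ 1.6667. |1.4948 − 1.6667| / 1.6667 ≈ 10.31% → 10.3%.

10.3%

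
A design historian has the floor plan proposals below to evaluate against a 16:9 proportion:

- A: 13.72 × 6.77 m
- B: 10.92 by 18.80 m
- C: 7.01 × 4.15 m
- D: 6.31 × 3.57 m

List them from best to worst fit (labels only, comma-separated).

D, B, C, A

Ratios: A = 13.72 / 6.77 ≈ 2.027; B = 18.80 / 10.92 ≈ 1.722; C = 7.01 / 4.15 ≈ 1.689; D = 6.31 / 3.57 ≈ 1.768.
|Δ from 1.778|: A 0.249; B 0.056; C 0.089; D 0.010.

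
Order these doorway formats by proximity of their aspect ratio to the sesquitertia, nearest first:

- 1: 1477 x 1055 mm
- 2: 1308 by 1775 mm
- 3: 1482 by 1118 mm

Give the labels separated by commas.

Ratios: 1 = 1477 / 1055 ≈ 1.400; 2 = 1775 / 1308 ≈ 1.357; 3 = 1482 / 1118 ≈ 1.326.
|Δ from 1.333|: 1 0.067; 2 0.024; 3 0.007.

3, 2, 1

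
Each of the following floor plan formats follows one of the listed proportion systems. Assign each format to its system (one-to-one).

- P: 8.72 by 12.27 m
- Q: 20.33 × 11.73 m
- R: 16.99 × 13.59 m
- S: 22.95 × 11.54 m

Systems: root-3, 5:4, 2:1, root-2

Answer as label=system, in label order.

P=root-2, Q=root-3, R=5:4, S=2:1

Ratios: P ≈ 1.407; Q ≈ 1.733; R ≈ 1.250; S ≈ 1.989.
Targets: root-3 ≈ 1.732; 5:4 ≈ 1.250; 2:1 ≈ 2.000; root-2 ≈ 1.414.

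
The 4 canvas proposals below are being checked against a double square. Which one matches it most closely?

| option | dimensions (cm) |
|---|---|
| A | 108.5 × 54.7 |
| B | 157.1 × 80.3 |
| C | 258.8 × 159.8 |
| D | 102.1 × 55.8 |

A

Target 2:1 ≈ 2.000.
A: 1.984 (Δ0.016)  B: 1.956 (Δ0.044)  C: 1.620 (Δ0.380)  D: 1.830 (Δ0.170)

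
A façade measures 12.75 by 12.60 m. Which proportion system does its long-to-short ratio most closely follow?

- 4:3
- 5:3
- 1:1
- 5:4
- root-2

1:1

Ratio = 12.75 / 12.60 ≈ 1.012.
Distances: 4:3 1.333 (Δ 0.321); 5:3 1.667 (Δ 0.655); 1:1 1.000 (Δ 0.012); 5:4 1.250 (Δ 0.238); root-2 1.414 (Δ 0.402).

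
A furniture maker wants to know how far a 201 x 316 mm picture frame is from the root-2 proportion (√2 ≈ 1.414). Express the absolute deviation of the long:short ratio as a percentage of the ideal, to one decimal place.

11.2%

Ratio = 316 / 201 ≈ 1.5721.
Ideal root-2 ≈ 1.4142. |1.5721 − 1.4142| / 1.4142 ≈ 11.17% → 11.2%.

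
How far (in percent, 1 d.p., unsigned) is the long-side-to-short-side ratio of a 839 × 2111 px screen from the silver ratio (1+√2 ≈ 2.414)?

Ratio = 2111 / 839 ≈ 2.5161.
Ideal silver ratio ≈ 2.4142. |2.5161 − 2.4142| / 2.4142 ≈ 4.22% → 4.2%.

4.2%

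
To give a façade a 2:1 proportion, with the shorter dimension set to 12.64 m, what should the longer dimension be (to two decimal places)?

25.28 m

2:1 = 2.00000.
Longer side = 12.64 × 2.00000 ≈ 25.2800 → 25.28 m.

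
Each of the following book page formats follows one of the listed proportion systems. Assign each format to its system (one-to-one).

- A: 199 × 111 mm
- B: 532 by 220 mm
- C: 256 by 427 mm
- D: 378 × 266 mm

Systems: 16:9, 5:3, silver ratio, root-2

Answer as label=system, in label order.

A = 199/111 ≈ 1.793 → 16:9 (1.778)
B = 532/220 ≈ 2.418 → silver ratio (2.414)
C = 427/256 ≈ 1.668 → 5:3 (1.667)
D = 378/266 ≈ 1.421 → root-2 (1.414)

A=16:9, B=silver ratio, C=5:3, D=root-2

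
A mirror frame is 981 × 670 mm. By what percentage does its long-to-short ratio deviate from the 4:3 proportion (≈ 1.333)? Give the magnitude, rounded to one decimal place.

9.8%

Ratio = 981 / 670 ≈ 1.4642.
Ideal 4:3 ≈ 1.3333. |1.4642 − 1.3333| / 1.3333 ≈ 9.82% → 9.8%.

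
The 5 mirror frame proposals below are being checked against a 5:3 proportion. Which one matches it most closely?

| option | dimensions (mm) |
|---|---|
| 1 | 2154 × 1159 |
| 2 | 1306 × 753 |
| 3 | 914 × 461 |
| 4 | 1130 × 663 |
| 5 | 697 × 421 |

Target 5:3 ≈ 1.667.
1: 1.858 (Δ0.191)  2: 1.734 (Δ0.067)  3: 1.983 (Δ0.316)  4: 1.704 (Δ0.037)  5: 1.656 (Δ0.011)

5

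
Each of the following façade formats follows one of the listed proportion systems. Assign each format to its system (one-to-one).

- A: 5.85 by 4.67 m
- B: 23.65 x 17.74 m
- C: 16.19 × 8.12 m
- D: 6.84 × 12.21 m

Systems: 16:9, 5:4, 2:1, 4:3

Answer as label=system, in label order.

A=5:4, B=4:3, C=2:1, D=16:9

A = 5.85/4.67 ≈ 1.253 → 5:4 (1.250)
B = 23.65/17.74 ≈ 1.333 → 4:3 (1.333)
C = 16.19/8.12 ≈ 1.994 → 2:1 (2.000)
D = 12.21/6.84 ≈ 1.785 → 16:9 (1.778)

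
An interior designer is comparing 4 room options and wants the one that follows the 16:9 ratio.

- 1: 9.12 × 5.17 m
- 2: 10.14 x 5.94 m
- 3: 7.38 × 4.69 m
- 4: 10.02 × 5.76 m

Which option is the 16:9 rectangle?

Target 16:9 ≈ 1.778.
1: 1.764 (Δ0.014)  2: 1.707 (Δ0.071)  3: 1.574 (Δ0.204)  4: 1.740 (Δ0.038)

1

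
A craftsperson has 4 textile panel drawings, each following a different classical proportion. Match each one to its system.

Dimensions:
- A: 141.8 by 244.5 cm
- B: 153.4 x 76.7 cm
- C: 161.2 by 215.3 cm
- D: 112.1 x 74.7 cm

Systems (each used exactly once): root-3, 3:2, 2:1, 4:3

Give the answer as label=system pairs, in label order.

A=root-3, B=2:1, C=4:3, D=3:2

A = 244.5/141.8 ≈ 1.724 → root-3 (1.732)
B = 153.4/76.7 ≈ 2.000 → 2:1 (2.000)
C = 215.3/161.2 ≈ 1.336 → 4:3 (1.333)
D = 112.1/74.7 ≈ 1.501 → 3:2 (1.500)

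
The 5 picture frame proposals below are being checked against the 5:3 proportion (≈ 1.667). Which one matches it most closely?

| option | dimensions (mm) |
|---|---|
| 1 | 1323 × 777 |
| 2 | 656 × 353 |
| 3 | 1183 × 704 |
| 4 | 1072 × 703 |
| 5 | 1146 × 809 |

Ratios (long/short): 1 ≈ 1.703; 2 ≈ 1.858; 3 ≈ 1.680; 4 ≈ 1.525; 5 ≈ 1.417.
5:3 ≈ 1.667; option 3 is nearest (Δ 0.013).

3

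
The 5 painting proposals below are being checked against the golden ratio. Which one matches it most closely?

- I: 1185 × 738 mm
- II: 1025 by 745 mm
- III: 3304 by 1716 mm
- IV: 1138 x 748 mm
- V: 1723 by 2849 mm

I

Ratios (long/short): I ≈ 1.606; II ≈ 1.376; III ≈ 1.925; IV ≈ 1.521; V ≈ 1.654.
golden ratio ≈ 1.618; option I is nearest (Δ 0.012).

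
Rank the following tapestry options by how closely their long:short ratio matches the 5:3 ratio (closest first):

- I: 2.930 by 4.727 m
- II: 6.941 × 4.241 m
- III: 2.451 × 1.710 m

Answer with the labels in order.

II, I, III

Ratios: I = 4.727 / 2.930 ≈ 1.613; II = 6.941 / 4.241 ≈ 1.637; III = 2.451 / 1.710 ≈ 1.433.
|Δ from 1.667|: I 0.054; II 0.030; III 0.234.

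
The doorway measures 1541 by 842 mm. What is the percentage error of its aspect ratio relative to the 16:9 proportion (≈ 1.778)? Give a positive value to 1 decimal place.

2.9%

Ratio = 1541 / 842 ≈ 1.8302.
Ideal 16:9 ≈ 1.7778. |1.8302 − 1.7778| / 1.7778 ≈ 2.95% → 2.9%.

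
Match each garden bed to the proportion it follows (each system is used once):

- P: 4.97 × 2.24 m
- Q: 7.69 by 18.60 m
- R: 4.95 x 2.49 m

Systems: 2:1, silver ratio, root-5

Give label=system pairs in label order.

Ratios: P ≈ 2.219; Q ≈ 2.419; R ≈ 1.988.
Targets: 2:1 ≈ 2.000; silver ratio ≈ 2.414; root-5 ≈ 2.236.

P=root-5, Q=silver ratio, R=2:1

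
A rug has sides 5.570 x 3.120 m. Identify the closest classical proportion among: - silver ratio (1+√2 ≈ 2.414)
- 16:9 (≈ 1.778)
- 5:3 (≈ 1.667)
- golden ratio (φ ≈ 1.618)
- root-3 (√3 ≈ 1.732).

16:9

Ratio = 5.570 / 3.120 ≈ 1.785.
Distances: silver ratio 2.414 (Δ 0.629); 16:9 1.778 (Δ 0.007); 5:3 1.667 (Δ 0.118); golden ratio 1.618 (Δ 0.167); root-3 1.732 (Δ 0.053).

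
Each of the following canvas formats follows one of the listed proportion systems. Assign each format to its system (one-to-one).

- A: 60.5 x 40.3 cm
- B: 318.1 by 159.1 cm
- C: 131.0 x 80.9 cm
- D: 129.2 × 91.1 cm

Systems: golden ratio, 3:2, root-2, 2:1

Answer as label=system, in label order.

A=3:2, B=2:1, C=golden ratio, D=root-2

Ratios: A ≈ 1.501; B ≈ 1.999; C ≈ 1.619; D ≈ 1.418.
Targets: golden ratio ≈ 1.618; 3:2 ≈ 1.500; root-2 ≈ 1.414; 2:1 ≈ 2.000.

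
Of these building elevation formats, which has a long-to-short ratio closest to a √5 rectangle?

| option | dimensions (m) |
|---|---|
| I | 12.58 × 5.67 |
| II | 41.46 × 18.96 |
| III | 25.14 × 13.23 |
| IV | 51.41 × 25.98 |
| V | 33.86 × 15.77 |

Ratios (long/short): I ≈ 2.219; II ≈ 2.187; III ≈ 1.900; IV ≈ 1.979; V ≈ 2.147.
root-5 ≈ 2.236; option I is nearest (Δ 0.017).

I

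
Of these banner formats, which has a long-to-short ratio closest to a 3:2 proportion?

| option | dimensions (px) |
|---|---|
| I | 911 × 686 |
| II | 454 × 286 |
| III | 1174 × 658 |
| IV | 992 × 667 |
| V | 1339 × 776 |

IV

Target 3:2 ≈ 1.500.
I: 1.328 (Δ0.172)  II: 1.587 (Δ0.087)  III: 1.784 (Δ0.284)  IV: 1.487 (Δ0.013)  V: 1.726 (Δ0.226)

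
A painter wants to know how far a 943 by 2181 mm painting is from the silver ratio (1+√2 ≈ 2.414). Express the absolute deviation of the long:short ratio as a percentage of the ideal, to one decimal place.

Ratio = 2181 / 943 ≈ 2.3128.
Ideal silver ratio ≈ 2.4142. |2.3128 − 2.4142| / 2.4142 ≈ 4.20% → 4.2%.

4.2%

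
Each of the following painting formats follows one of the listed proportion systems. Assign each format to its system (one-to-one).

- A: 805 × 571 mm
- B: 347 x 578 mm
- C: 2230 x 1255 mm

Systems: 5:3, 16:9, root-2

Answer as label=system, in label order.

A=root-2, B=5:3, C=16:9

A = 805/571 ≈ 1.410 → root-2 (1.414)
B = 578/347 ≈ 1.666 → 5:3 (1.667)
C = 2230/1255 ≈ 1.777 → 16:9 (1.778)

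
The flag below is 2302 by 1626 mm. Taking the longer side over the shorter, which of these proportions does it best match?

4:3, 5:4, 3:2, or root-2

root-2

2302/1626 ≈ 1.416. Nearest candidates are root-2 (1.414, off by 0.002) and 4:3 (1.333, off by 0.083).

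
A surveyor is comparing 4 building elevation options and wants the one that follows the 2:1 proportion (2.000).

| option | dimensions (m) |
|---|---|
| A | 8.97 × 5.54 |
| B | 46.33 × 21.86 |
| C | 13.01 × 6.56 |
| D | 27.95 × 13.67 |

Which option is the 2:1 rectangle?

C

Target 2:1 ≈ 2.000.
A: 1.619 (Δ0.381)  B: 2.119 (Δ0.119)  C: 1.983 (Δ0.017)  D: 2.045 (Δ0.045)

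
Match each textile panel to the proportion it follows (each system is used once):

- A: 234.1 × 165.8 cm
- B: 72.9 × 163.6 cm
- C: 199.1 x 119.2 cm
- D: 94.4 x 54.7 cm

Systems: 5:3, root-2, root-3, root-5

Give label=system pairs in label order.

A=root-2, B=root-5, C=5:3, D=root-3

Ratios: A ≈ 1.412; B ≈ 2.244; C ≈ 1.670; D ≈ 1.726.
Targets: 5:3 ≈ 1.667; root-2 ≈ 1.414; root-3 ≈ 1.732; root-5 ≈ 2.236.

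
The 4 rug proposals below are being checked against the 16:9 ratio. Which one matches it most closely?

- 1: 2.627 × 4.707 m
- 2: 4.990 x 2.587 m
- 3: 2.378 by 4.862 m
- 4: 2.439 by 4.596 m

1

Ratios (long/short): 1 ≈ 1.792; 2 ≈ 1.929; 3 ≈ 2.045; 4 ≈ 1.884.
16:9 ≈ 1.778; option 1 is nearest (Δ 0.014).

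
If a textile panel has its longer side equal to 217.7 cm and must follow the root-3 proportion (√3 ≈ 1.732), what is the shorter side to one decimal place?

root-3 ≈ 1.73205.
Shorter side = 217.7 ÷ 1.73205 ≈ 125.689 → 125.7 cm.

125.7 cm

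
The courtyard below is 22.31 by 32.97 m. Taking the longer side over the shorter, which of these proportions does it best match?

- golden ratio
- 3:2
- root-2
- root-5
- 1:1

3:2

Ratio = 32.97 / 22.31 ≈ 1.478.
Distances: golden ratio 1.618 (Δ 0.140); 3:2 1.500 (Δ 0.022); root-2 1.414 (Δ 0.064); root-5 2.236 (Δ 0.758); 1:1 1.000 (Δ 0.478).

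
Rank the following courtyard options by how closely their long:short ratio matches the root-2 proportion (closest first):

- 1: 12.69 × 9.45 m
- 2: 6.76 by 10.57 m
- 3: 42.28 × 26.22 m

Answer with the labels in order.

1, 2, 3

1: 12.69/9.45 ≈ 1.343 → |1.343 − 1.414| = 0.071
2: 10.57/6.76 ≈ 1.564 → |1.564 − 1.414| = 0.150
3: 42.28/26.22 ≈ 1.613 → |1.613 − 1.414| = 0.199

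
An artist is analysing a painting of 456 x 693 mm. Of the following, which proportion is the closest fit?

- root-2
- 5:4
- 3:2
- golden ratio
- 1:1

Ratio = 693 / 456 ≈ 1.520.
Distances: root-2 1.414 (Δ 0.106); 5:4 1.250 (Δ 0.270); 3:2 1.500 (Δ 0.020); golden ratio 1.618 (Δ 0.098); 1:1 1.000 (Δ 0.520).

3:2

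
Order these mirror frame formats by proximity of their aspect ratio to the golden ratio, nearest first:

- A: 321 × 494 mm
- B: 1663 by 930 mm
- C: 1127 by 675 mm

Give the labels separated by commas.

A: 494/321 ≈ 1.539 → |1.539 − 1.618| = 0.079
B: 1663/930 ≈ 1.788 → |1.788 − 1.618| = 0.170
C: 1127/675 ≈ 1.670 → |1.670 − 1.618| = 0.052

C, A, B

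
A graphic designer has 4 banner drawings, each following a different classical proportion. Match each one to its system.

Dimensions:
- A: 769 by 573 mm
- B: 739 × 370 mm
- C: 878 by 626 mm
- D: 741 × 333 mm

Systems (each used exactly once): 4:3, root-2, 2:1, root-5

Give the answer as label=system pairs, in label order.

A=4:3, B=2:1, C=root-2, D=root-5

A = 769/573 ≈ 1.342 → 4:3 (1.333)
B = 739/370 ≈ 1.997 → 2:1 (2.000)
C = 878/626 ≈ 1.403 → root-2 (1.414)
D = 741/333 ≈ 2.225 → root-5 (2.236)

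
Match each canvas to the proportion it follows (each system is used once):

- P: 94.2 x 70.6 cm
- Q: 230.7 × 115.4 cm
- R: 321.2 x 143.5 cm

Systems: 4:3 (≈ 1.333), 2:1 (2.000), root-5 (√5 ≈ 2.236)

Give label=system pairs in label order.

P = 94.2/70.6 ≈ 1.334 → 4:3 (1.333)
Q = 230.7/115.4 ≈ 1.999 → 2:1 (2.000)
R = 321.2/143.5 ≈ 2.238 → root-5 (2.236)

P=4:3, Q=2:1, R=root-5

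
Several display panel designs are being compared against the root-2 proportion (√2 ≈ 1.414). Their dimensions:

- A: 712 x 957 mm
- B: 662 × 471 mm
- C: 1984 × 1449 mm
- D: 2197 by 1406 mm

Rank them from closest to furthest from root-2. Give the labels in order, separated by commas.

Ratios: A = 957 / 712 ≈ 1.344; B = 662 / 471 ≈ 1.406; C = 1984 / 1449 ≈ 1.369; D = 2197 / 1406 ≈ 1.563.
|Δ from 1.414|: A 0.070; B 0.008; C 0.045; D 0.149.

B, C, A, D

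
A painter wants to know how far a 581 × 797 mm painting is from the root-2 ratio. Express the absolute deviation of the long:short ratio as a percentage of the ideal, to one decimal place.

3.0%

Ratio = 797 / 581 ≈ 1.3718.
Ideal root-2 ≈ 1.4142. |1.3718 − 1.4142| / 1.4142 ≈ 3.00% → 3.0%.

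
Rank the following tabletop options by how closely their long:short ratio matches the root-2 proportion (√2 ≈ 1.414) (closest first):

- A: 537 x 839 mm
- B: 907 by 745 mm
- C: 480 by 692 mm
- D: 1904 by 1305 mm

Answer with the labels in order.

Ratios: A = 839 / 537 ≈ 1.562; B = 907 / 745 ≈ 1.217; C = 692 / 480 ≈ 1.442; D = 1904 / 1305 ≈ 1.459.
|Δ from 1.414|: A 0.148; B 0.197; C 0.028; D 0.045.

C, D, A, B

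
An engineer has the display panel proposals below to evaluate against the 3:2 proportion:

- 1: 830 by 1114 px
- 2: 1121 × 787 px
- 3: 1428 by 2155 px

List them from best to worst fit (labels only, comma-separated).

Ratios: 1 = 1114 / 830 ≈ 1.342; 2 = 1121 / 787 ≈ 1.424; 3 = 2155 / 1428 ≈ 1.509.
|Δ from 1.500|: 1 0.158; 2 0.076; 3 0.009.

3, 2, 1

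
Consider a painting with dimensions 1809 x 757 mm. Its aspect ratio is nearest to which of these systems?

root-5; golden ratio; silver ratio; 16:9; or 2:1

Ratio = 1809 / 757 ≈ 2.390.
Distances: root-5 2.236 (Δ 0.154); golden ratio 1.618 (Δ 0.772); silver ratio 2.414 (Δ 0.024); 16:9 1.778 (Δ 0.612); 2:1 2.000 (Δ 0.390).

silver ratio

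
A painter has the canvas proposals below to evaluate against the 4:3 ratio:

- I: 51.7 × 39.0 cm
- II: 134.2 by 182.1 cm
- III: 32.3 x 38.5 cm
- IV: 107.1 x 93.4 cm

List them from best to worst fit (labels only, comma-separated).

I: 51.7/39.0 ≈ 1.326 → |1.326 − 1.333| = 0.007
II: 182.1/134.2 ≈ 1.357 → |1.357 − 1.333| = 0.024
III: 38.5/32.3 ≈ 1.192 → |1.192 − 1.333| = 0.141
IV: 107.1/93.4 ≈ 1.147 → |1.147 − 1.333| = 0.186

I, II, III, IV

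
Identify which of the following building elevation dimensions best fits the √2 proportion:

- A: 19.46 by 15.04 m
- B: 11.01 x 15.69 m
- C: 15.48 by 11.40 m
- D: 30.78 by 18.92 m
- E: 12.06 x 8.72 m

Target root-2 ≈ 1.414.
A: 1.294 (Δ0.120)  B: 1.425 (Δ0.011)  C: 1.358 (Δ0.056)  D: 1.627 (Δ0.213)  E: 1.383 (Δ0.031)

B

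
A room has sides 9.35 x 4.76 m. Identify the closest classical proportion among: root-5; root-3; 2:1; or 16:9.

2:1

Ratio = 9.35 / 4.76 ≈ 1.964.
Distances: root-5 2.236 (Δ 0.272); root-3 1.732 (Δ 0.232); 2:1 2.000 (Δ 0.036); 16:9 1.778 (Δ 0.186).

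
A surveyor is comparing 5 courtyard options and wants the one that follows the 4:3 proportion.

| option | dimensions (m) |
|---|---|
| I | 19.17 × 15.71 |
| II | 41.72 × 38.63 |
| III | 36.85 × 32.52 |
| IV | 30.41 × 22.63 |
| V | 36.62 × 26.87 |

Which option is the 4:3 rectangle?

Target 4:3 ≈ 1.333.
I: 1.220 (Δ0.113)  II: 1.080 (Δ0.253)  III: 1.133 (Δ0.200)  IV: 1.344 (Δ0.011)  V: 1.363 (Δ0.030)

IV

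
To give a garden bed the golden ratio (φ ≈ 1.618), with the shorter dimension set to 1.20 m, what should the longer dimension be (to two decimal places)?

1.94 m

golden ratio ≈ 1.61803.
Longer side = 1.20 × 1.61803 ≈ 1.9416 → 1.94 m.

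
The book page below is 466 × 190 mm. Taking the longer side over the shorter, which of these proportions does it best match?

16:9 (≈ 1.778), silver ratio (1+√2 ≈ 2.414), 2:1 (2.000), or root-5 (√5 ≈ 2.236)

466/190 ≈ 2.453. Nearest candidates are silver ratio (2.414, off by 0.039) and root-5 (2.236, off by 0.217).

silver ratio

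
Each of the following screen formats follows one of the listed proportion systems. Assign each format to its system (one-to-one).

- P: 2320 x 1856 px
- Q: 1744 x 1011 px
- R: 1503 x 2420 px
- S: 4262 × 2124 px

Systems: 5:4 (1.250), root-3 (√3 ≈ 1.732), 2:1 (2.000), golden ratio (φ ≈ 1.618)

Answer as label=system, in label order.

P = 2320/1856 ≈ 1.250 → 5:4 (1.250)
Q = 1744/1011 ≈ 1.725 → root-3 (1.732)
R = 2420/1503 ≈ 1.610 → golden ratio (1.618)
S = 4262/2124 ≈ 2.007 → 2:1 (2.000)

P=5:4, Q=root-3, R=golden ratio, S=2:1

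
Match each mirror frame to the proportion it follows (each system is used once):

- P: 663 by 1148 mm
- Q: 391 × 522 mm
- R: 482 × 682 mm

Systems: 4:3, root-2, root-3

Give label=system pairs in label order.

Ratios: P ≈ 1.732; Q ≈ 1.335; R ≈ 1.415.
Targets: 4:3 ≈ 1.333; root-2 ≈ 1.414; root-3 ≈ 1.732.

P=root-3, Q=4:3, R=root-2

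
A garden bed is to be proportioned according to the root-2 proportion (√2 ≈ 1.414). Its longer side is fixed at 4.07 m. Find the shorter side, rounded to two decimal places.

root-2 ≈ 1.41421.
Shorter side = 4.07 ÷ 1.41421 ≈ 2.8779 → 2.88 m.

2.88 m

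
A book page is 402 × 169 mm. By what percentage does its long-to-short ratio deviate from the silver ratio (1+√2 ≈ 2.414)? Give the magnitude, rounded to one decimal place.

1.5%

Ratio = 402 / 169 ≈ 2.3787.
Ideal silver ratio ≈ 2.4142. |2.3787 − 2.4142| / 2.4142 ≈ 1.47% → 1.5%.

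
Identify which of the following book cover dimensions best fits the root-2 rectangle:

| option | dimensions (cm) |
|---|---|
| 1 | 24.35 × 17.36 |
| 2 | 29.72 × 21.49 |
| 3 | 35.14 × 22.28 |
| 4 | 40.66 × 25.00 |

1

Target root-2 ≈ 1.414.
1: 1.403 (Δ0.011)  2: 1.383 (Δ0.031)  3: 1.577 (Δ0.163)  4: 1.626 (Δ0.212)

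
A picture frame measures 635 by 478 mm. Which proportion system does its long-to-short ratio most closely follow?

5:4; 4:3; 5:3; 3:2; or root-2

Ratio = 635 / 478 ≈ 1.328.
Distances: 5:4 1.250 (Δ 0.078); 4:3 1.333 (Δ 0.005); 5:3 1.667 (Δ 0.339); 3:2 1.500 (Δ 0.172); root-2 1.414 (Δ 0.086).

4:3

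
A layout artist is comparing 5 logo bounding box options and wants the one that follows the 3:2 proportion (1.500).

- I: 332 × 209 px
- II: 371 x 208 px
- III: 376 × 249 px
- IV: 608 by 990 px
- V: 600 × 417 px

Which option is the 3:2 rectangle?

III

Ratios (long/short): I ≈ 1.589; II ≈ 1.784; III ≈ 1.510; IV ≈ 1.628; V ≈ 1.439.
3:2 ≈ 1.500; option III is nearest (Δ 0.010).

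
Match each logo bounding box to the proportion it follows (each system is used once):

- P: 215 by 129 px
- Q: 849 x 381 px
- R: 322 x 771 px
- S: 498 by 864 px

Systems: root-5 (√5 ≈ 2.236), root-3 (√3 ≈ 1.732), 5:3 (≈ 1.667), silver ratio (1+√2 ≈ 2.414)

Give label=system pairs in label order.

Ratios: P ≈ 1.667; Q ≈ 2.228; R ≈ 2.394; S ≈ 1.735.
Targets: root-5 ≈ 2.236; root-3 ≈ 1.732; 5:3 ≈ 1.667; silver ratio ≈ 2.414.

P=5:3, Q=root-5, R=silver ratio, S=root-3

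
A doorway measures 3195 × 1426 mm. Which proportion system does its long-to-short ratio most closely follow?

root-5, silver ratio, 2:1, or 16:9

root-5

3195/1426 ≈ 2.241. Nearest candidates are root-5 (2.236, off by 0.005) and silver ratio (2.414, off by 0.173).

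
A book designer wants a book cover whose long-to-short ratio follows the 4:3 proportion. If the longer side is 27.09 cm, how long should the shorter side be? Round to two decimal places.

20.32 cm

4:3 ≈ 1.33333.
Shorter side = 27.09 ÷ 1.33333 ≈ 20.3176 → 20.32 cm.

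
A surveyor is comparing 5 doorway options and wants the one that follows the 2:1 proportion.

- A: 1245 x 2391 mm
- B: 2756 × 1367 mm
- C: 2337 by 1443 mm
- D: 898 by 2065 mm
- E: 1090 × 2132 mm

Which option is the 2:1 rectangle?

Ratios (long/short): A ≈ 1.920; B ≈ 2.016; C ≈ 1.620; D ≈ 2.300; E ≈ 1.956.
2:1 ≈ 2.000; option B is nearest (Δ 0.016).

B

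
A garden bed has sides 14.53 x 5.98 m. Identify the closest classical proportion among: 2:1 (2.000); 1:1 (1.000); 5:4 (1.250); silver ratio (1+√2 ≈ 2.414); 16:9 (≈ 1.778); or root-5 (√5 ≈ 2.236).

14.53/5.98 ≈ 2.430. Nearest candidates are silver ratio (2.414, off by 0.016) and root-5 (2.236, off by 0.194).

silver ratio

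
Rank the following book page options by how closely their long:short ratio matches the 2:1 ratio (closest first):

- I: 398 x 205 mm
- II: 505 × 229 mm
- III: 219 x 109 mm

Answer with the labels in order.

III, I, II

Ratios: I = 398 / 205 ≈ 1.941; II = 505 / 229 ≈ 2.205; III = 219 / 109 ≈ 2.009.
|Δ from 2.000|: I 0.059; II 0.205; III 0.009.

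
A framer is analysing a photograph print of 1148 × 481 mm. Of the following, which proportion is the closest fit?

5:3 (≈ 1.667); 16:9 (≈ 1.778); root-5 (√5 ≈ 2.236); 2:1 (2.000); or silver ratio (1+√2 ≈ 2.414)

Ratio = 1148 / 481 ≈ 2.387.
Distances: 5:3 1.667 (Δ 0.720); 16:9 1.778 (Δ 0.609); root-5 2.236 (Δ 0.151); 2:1 2.000 (Δ 0.387); silver ratio 2.414 (Δ 0.027).

silver ratio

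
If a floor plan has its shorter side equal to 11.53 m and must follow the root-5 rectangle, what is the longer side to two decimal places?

25.78 m

root-5 ≈ 2.23607.
Longer side = 11.53 × 2.23607 ≈ 25.7819 → 25.78 m.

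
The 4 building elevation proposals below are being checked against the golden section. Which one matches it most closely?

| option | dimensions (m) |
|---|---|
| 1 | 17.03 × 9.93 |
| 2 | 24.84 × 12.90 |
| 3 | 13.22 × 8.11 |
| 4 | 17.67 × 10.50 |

Target golden ratio ≈ 1.618.
1: 1.715 (Δ0.097)  2: 1.926 (Δ0.308)  3: 1.630 (Δ0.012)  4: 1.683 (Δ0.065)

3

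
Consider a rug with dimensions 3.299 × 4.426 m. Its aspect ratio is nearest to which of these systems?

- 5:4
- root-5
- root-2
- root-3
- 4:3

4.426/3.299 ≈ 1.342. Nearest candidates are 4:3 (1.333, off by 0.009) and root-2 (1.414, off by 0.072).

4:3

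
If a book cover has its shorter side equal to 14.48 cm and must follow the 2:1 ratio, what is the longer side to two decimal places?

2:1 = 2.00000.
Longer side = 14.48 × 2.00000 ≈ 28.9600 → 28.96 cm.

28.96 cm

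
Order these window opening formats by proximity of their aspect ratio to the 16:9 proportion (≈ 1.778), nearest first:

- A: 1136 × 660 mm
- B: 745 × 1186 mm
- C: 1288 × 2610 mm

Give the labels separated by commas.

Ratios: A = 1136 / 660 ≈ 1.721; B = 1186 / 745 ≈ 1.592; C = 2610 / 1288 ≈ 2.026.
|Δ from 1.778|: A 0.057; B 0.186; C 0.248.

A, B, C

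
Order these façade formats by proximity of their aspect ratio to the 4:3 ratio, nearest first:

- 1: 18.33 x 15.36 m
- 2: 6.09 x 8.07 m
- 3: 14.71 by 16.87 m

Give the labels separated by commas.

Ratios: 1 = 18.33 / 15.36 ≈ 1.193; 2 = 8.07 / 6.09 ≈ 1.325; 3 = 16.87 / 14.71 ≈ 1.147.
|Δ from 1.333|: 1 0.140; 2 0.008; 3 0.186.

2, 1, 3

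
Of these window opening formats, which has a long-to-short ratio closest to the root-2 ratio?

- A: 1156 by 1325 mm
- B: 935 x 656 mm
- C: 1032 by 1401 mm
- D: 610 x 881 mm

B

Target root-2 ≈ 1.414.
A: 1.146 (Δ0.268)  B: 1.425 (Δ0.011)  C: 1.358 (Δ0.056)  D: 1.444 (Δ0.030)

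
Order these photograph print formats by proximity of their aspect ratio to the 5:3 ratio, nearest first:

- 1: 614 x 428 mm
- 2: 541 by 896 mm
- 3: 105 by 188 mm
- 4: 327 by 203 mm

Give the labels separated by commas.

1: 614/428 ≈ 1.435 → |1.435 − 1.667| = 0.232
2: 896/541 ≈ 1.656 → |1.656 − 1.667| = 0.011
3: 188/105 ≈ 1.790 → |1.790 − 1.667| = 0.123
4: 327/203 ≈ 1.611 → |1.611 − 1.667| = 0.056

2, 4, 3, 1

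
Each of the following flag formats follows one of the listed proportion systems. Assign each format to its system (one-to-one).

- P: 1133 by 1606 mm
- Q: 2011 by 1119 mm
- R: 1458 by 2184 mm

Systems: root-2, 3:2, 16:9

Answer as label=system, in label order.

P = 1606/1133 ≈ 1.417 → root-2 (1.414)
Q = 2011/1119 ≈ 1.797 → 16:9 (1.778)
R = 2184/1458 ≈ 1.498 → 3:2 (1.500)

P=root-2, Q=16:9, R=3:2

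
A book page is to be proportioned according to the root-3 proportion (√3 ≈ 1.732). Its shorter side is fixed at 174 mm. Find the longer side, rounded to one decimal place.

301.4 mm

root-3 ≈ 1.73205.
Longer side = 174 × 1.73205 ≈ 301.377 → 301.4 mm.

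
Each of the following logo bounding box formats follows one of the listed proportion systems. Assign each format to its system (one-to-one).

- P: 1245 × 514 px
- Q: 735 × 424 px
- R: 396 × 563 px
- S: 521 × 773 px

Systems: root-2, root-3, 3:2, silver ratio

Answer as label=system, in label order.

Ratios: P ≈ 2.422; Q ≈ 1.733; R ≈ 1.422; S ≈ 1.484.
Targets: root-2 ≈ 1.414; root-3 ≈ 1.732; 3:2 ≈ 1.500; silver ratio ≈ 2.414.

P=silver ratio, Q=root-3, R=root-2, S=3:2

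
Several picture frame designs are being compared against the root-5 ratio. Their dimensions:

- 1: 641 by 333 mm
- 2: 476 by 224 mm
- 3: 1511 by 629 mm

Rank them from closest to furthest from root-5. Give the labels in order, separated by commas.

1: 641/333 ≈ 1.925 → |1.925 − 2.236| = 0.311
2: 476/224 ≈ 2.125 → |2.125 − 2.236| = 0.111
3: 1511/629 ≈ 2.402 → |2.402 − 2.236| = 0.166

2, 3, 1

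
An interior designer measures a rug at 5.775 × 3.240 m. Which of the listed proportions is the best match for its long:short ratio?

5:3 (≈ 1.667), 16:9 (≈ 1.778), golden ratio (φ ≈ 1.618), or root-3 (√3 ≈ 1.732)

16:9

5.775/3.240 ≈ 1.782. Nearest candidates are 16:9 (1.778, off by 0.004) and root-3 (1.732, off by 0.050).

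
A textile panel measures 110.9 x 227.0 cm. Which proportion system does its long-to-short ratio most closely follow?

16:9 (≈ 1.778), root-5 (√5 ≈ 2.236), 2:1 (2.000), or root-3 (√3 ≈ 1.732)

227.0/110.9 ≈ 2.047. Nearest candidates are 2:1 (2.000, off by 0.047) and root-5 (2.236, off by 0.189).

2:1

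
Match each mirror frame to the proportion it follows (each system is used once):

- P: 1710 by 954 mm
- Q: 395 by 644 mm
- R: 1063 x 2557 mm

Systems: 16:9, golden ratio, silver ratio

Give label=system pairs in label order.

P=16:9, Q=golden ratio, R=silver ratio

P = 1710/954 ≈ 1.792 → 16:9 (1.778)
Q = 644/395 ≈ 1.630 → golden ratio (1.618)
R = 2557/1063 ≈ 2.405 → silver ratio (2.414)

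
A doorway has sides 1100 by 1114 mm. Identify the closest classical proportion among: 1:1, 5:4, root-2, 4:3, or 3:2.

1:1

Ratio = 1114 / 1100 ≈ 1.013.
Distances: 1:1 1.000 (Δ 0.013); 5:4 1.250 (Δ 0.237); root-2 1.414 (Δ 0.401); 4:3 1.333 (Δ 0.320); 3:2 1.500 (Δ 0.487).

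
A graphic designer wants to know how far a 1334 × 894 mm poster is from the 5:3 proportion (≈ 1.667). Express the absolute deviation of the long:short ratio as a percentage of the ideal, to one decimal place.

10.5%

Ratio = 1334 / 894 ≈ 1.4922.
Ideal 5:3 ≈ 1.6667. |1.4922 − 1.6667| / 1.6667 ≈ 10.47% → 10.5%.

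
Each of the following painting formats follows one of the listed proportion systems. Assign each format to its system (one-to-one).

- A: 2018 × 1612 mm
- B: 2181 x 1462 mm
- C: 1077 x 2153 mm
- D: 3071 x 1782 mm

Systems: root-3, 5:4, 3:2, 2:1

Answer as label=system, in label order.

A=5:4, B=3:2, C=2:1, D=root-3

Ratios: A ≈ 1.252; B ≈ 1.492; C ≈ 1.999; D ≈ 1.723.
Targets: root-3 ≈ 1.732; 5:4 ≈ 1.250; 3:2 ≈ 1.500; 2:1 ≈ 2.000.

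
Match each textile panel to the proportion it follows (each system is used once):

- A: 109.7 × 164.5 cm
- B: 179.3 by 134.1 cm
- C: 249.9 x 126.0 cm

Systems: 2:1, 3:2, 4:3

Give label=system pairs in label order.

A=3:2, B=4:3, C=2:1

Ratios: A ≈ 1.500; B ≈ 1.337; C ≈ 1.983.
Targets: 2:1 ≈ 2.000; 3:2 ≈ 1.500; 4:3 ≈ 1.333.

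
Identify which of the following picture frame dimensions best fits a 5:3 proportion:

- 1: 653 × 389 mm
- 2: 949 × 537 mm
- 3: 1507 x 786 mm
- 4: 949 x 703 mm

Ratios (long/short): 1 ≈ 1.679; 2 ≈ 1.767; 3 ≈ 1.917; 4 ≈ 1.350.
5:3 ≈ 1.667; option 1 is nearest (Δ 0.012).

1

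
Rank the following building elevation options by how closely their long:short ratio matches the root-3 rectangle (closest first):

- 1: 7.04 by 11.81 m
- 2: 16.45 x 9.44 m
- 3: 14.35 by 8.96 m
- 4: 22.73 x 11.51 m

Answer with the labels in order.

2, 1, 3, 4

1: 11.81/7.04 ≈ 1.678 → |1.678 − 1.732| = 0.054
2: 16.45/9.44 ≈ 1.743 → |1.743 − 1.732| = 0.011
3: 14.35/8.96 ≈ 1.602 → |1.602 − 1.732| = 0.130
4: 22.73/11.51 ≈ 1.975 → |1.975 − 1.732| = 0.243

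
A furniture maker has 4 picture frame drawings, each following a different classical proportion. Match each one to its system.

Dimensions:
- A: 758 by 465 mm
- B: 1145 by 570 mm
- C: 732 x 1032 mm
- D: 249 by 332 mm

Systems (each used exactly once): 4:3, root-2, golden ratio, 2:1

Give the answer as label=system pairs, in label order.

A=golden ratio, B=2:1, C=root-2, D=4:3

Ratios: A ≈ 1.630; B ≈ 2.009; C ≈ 1.410; D ≈ 1.333.
Targets: 4:3 ≈ 1.333; root-2 ≈ 1.414; golden ratio ≈ 1.618; 2:1 ≈ 2.000.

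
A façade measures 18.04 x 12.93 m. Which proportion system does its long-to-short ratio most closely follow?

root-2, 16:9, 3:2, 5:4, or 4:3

root-2

18.04/12.93 ≈ 1.395. Nearest candidates are root-2 (1.414, off by 0.019) and 4:3 (1.333, off by 0.062).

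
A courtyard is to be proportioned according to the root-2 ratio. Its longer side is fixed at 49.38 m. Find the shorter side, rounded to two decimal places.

root-2 ≈ 1.41421.
Shorter side = 49.38 ÷ 1.41421 ≈ 34.9170 → 34.92 m.

34.92 m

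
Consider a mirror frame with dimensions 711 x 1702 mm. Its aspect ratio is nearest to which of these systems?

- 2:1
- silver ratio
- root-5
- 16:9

silver ratio

Ratio = 1702 / 711 ≈ 2.394.
Distances: 2:1 2.000 (Δ 0.394); silver ratio 2.414 (Δ 0.020); root-5 2.236 (Δ 0.158); 16:9 1.778 (Δ 0.616).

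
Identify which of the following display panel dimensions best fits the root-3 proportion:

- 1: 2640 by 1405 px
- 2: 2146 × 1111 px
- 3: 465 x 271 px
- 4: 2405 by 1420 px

3

Target root-3 ≈ 1.732.
1: 1.879 (Δ0.147)  2: 1.932 (Δ0.200)  3: 1.716 (Δ0.016)  4: 1.694 (Δ0.038)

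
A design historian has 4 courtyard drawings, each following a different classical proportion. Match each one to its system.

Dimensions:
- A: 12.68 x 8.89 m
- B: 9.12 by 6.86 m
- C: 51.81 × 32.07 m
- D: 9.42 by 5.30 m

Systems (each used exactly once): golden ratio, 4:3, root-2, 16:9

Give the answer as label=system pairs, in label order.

Ratios: A ≈ 1.426; B ≈ 1.329; C ≈ 1.616; D ≈ 1.777.
Targets: golden ratio ≈ 1.618; 4:3 ≈ 1.333; root-2 ≈ 1.414; 16:9 ≈ 1.778.

A=root-2, B=4:3, C=golden ratio, D=16:9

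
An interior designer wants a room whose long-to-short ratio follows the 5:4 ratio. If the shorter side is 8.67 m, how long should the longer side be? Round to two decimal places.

5:4 = 1.25000.
Longer side = 8.67 × 1.25000 ≈ 10.8375 → 10.84 m.

10.84 m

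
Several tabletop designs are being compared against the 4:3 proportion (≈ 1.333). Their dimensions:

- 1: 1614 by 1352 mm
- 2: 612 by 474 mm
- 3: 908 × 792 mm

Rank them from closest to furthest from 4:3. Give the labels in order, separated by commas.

2, 1, 3

1: 1614/1352 ≈ 1.194 → |1.194 − 1.333| = 0.139
2: 612/474 ≈ 1.291 → |1.291 − 1.333| = 0.042
3: 908/792 ≈ 1.146 → |1.146 − 1.333| = 0.187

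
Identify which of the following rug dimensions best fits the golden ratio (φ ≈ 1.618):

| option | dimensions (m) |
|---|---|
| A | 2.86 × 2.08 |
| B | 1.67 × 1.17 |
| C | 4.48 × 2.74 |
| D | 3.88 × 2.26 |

C

Target golden ratio ≈ 1.618.
A: 1.375 (Δ0.243)  B: 1.427 (Δ0.191)  C: 1.635 (Δ0.017)  D: 1.717 (Δ0.099)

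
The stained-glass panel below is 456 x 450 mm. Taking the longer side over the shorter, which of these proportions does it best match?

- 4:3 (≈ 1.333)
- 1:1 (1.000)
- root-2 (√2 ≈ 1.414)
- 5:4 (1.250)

1:1

Ratio = 456 / 450 ≈ 1.013.
Distances: 4:3 1.333 (Δ 0.320); 1:1 1.000 (Δ 0.013); root-2 1.414 (Δ 0.401); 5:4 1.250 (Δ 0.237).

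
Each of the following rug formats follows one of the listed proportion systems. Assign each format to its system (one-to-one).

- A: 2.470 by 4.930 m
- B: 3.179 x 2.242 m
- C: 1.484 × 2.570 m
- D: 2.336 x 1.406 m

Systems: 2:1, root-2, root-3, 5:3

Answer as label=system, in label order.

A = 4.930/2.470 ≈ 1.996 → 2:1 (2.000)
B = 3.179/2.242 ≈ 1.418 → root-2 (1.414)
C = 2.570/1.484 ≈ 1.732 → root-3 (1.732)
D = 2.336/1.406 ≈ 1.661 → 5:3 (1.667)

A=2:1, B=root-2, C=root-3, D=5:3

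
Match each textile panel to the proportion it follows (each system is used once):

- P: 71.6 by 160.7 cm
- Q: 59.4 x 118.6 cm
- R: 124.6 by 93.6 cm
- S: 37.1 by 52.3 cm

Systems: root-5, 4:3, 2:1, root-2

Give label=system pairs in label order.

P=root-5, Q=2:1, R=4:3, S=root-2

Ratios: P ≈ 2.244; Q ≈ 1.997; R ≈ 1.331; S ≈ 1.410.
Targets: root-5 ≈ 2.236; 4:3 ≈ 1.333; 2:1 ≈ 2.000; root-2 ≈ 1.414.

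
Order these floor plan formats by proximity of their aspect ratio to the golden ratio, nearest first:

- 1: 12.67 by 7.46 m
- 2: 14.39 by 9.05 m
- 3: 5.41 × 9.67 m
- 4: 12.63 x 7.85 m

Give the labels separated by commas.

Ratios: 1 = 12.67 / 7.46 ≈ 1.698; 2 = 14.39 / 9.05 ≈ 1.590; 3 = 9.67 / 5.41 ≈ 1.787; 4 = 12.63 / 7.85 ≈ 1.609.
|Δ from 1.618|: 1 0.080; 2 0.028; 3 0.169; 4 0.009.

4, 2, 1, 3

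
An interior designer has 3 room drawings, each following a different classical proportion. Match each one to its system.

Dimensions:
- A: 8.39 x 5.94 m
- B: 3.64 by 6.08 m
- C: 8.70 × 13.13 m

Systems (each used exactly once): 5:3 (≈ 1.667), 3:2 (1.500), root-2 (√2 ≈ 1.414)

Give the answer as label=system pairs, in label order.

A=root-2, B=5:3, C=3:2

Ratios: A ≈ 1.412; B ≈ 1.670; C ≈ 1.509.
Targets: 5:3 ≈ 1.667; 3:2 ≈ 1.500; root-2 ≈ 1.414.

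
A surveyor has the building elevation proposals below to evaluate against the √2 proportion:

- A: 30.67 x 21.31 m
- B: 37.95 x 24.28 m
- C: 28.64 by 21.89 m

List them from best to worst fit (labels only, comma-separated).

A, C, B

Ratios: A = 30.67 / 21.31 ≈ 1.439; B = 37.95 / 24.28 ≈ 1.563; C = 28.64 / 21.89 ≈ 1.308.
|Δ from 1.414|: A 0.025; B 0.149; C 0.106.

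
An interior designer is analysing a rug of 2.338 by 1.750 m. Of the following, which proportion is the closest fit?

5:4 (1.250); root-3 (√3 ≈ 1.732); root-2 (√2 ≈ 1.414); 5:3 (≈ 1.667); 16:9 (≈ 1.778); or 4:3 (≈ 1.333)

2.338/1.750 ≈ 1.336. Nearest candidates are 4:3 (1.333, off by 0.003) and root-2 (1.414, off by 0.078).

4:3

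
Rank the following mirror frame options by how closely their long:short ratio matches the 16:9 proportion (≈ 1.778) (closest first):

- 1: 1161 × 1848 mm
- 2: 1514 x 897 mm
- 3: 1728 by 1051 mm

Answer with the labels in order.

1: 1848/1161 ≈ 1.592 → |1.592 − 1.778| = 0.186
2: 1514/897 ≈ 1.688 → |1.688 − 1.778| = 0.090
3: 1728/1051 ≈ 1.644 → |1.644 − 1.778| = 0.134

2, 3, 1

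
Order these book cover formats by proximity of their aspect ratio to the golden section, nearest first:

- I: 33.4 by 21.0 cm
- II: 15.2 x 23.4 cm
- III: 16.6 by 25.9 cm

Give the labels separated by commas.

I, III, II

I: 33.4/21.0 ≈ 1.590 → |1.590 − 1.618| = 0.028
II: 23.4/15.2 ≈ 1.539 → |1.539 − 1.618| = 0.079
III: 25.9/16.6 ≈ 1.560 → |1.560 − 1.618| = 0.058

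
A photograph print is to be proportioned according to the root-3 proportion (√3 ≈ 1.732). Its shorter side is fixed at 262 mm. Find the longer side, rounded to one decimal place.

453.8 mm

root-3 ≈ 1.73205.
Longer side = 262 × 1.73205 ≈ 453.797 → 453.8 mm.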